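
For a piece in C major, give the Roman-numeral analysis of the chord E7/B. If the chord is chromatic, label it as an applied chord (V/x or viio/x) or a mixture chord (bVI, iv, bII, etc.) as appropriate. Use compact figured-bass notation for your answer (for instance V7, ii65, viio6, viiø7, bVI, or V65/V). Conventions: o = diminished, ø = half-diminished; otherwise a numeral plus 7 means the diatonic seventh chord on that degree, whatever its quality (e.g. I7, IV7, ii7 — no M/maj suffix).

The pitches E-G#-B-D form a dominant seventh chord rooted on E.
E is not a diatonic chord root with this quality in C major, but it lies a perfect fifth above A (vi), so the chord functions as an applied dominant of vi.
With B in the bass the chord is in second inversion, so the figured bass is 43.

V43/vi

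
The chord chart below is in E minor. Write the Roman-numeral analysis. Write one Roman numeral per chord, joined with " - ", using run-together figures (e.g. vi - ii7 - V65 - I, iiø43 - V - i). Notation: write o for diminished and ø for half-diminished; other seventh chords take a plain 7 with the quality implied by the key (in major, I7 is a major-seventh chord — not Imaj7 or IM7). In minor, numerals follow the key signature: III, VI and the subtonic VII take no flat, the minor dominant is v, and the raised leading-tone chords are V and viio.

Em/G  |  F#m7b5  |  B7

i6 - iiø7 - V7

Em/G has root E, degree 1 in E minor, so i6.
F#m7b5: half-diminished seventh chord on F# = scale degree 2 → iiø7.
B7: dominant seventh chord on B = scale degree 5 → V7.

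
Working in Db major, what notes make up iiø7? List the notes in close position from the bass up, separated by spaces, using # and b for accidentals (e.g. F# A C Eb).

iiø7 is the half-diminished supertonic seventh, borrowed from the parallel minor. In Db major that root is Eb.
So the chord is Eb-Gb-Bbb-Db, a half-diminished seventh chord.

Eb Gb Bbb Db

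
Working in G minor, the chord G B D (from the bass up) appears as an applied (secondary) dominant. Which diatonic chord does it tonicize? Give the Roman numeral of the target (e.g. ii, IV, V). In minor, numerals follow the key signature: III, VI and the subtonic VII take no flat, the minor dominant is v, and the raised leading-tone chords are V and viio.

The chord is a major triad on G.
A dominant resolves down a perfect fifth: G → C. In G minor, C is scale degree 4, i.e. iv.

iv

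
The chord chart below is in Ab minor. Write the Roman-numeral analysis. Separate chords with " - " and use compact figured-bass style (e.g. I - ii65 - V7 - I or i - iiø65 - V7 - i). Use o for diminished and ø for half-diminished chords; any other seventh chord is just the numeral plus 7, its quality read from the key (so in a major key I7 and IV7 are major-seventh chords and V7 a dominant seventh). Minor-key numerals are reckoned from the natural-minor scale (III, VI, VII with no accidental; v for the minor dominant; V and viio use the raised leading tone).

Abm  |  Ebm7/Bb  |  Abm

i - v43 - i

Abm has root Ab, degree 1 in Ab minor, so i.
Ebm7/Bb: root Eb is the dominant; minor seventh chord there is v43.
Abm has root Ab, degree 1 in Ab minor, so i.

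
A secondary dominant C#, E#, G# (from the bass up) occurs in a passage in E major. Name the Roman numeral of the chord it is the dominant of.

ii

The chord is a major triad on C#.
A dominant resolves down a perfect fifth: C# → F#. In E major, F# is scale degree 2, i.e. ii.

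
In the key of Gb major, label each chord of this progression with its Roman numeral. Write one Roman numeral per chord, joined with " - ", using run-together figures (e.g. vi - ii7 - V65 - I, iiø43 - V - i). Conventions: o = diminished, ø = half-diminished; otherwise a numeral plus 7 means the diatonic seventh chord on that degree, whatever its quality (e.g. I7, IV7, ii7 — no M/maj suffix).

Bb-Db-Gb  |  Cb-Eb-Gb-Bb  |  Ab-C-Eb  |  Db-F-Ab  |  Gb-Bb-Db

I6 - IV7 - V/V - V - I

Bb-Db-Gb has root Gb, degree 1 in Gb major, so I6.
Cb-Eb-Gb-Bb: major seventh chord on Cb = scale degree 4 → IV7.
Ab-C-Eb: chromatic; Ab is V of V, so V/V.
Db-F-Ab: major triad on Db = scale degree 5 → V.
Gb-Bb-Db: root Gb is the tonic; major triad there is I.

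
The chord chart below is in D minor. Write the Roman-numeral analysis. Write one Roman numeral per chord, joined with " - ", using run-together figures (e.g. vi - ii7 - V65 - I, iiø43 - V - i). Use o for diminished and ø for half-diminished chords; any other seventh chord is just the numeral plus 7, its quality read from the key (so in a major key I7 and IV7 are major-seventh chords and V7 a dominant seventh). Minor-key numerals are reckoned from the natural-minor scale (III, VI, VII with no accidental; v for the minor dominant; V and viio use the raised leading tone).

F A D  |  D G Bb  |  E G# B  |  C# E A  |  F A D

i6 - iv64 - V/V - V6 - i6

F-A-D: root D is the tonic; minor triad there is i6.
D-G-Bb: minor triad on G = scale degree 4 → iv64.
E-G#-B is the secondary dominant of V (major triad on E): V/V.
C#-E-A: root A is the dominant; major triad there is V6.
F-A-D: root D is the tonic; minor triad there is i6.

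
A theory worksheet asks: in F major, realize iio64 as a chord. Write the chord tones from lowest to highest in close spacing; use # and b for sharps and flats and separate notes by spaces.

Db G Bb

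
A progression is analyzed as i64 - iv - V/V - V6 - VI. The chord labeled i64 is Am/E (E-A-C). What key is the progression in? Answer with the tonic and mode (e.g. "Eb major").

i64 is given as E-A-C — a minor triad with root A.
If A is scale degree 1 and the mode makes that degree carry a minor triad, the tonic is A and the mode is minor.

A minor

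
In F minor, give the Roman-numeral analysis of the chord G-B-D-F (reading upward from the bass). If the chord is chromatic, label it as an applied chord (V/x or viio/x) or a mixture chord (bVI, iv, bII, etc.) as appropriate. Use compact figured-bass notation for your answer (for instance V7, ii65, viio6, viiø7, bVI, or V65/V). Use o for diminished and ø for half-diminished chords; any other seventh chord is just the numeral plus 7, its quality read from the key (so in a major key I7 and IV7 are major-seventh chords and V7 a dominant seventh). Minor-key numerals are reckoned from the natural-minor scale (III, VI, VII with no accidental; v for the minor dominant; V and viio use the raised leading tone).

The pitches G-B-D-F form a dominant seventh chord rooted on G.
G is not a diatonic chord root with this quality in F minor, but it lies a perfect fifth above C (V), so the chord functions as an applied dominant of V.

V7/V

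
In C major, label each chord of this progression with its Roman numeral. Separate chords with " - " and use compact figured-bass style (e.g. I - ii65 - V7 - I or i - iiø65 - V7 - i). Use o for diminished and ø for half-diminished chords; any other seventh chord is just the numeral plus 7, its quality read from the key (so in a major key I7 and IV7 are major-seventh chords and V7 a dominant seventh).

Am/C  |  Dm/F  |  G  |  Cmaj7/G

vi6 - ii6 - V - I43

Am/C has root A, degree 6 in C major, so vi6.
Dm/F: root D is the supertonic; minor triad there is ii6.
G: major triad on G = scale degree 5 → V.
Cmaj7/G: root C is the tonic; major seventh chord there is I43.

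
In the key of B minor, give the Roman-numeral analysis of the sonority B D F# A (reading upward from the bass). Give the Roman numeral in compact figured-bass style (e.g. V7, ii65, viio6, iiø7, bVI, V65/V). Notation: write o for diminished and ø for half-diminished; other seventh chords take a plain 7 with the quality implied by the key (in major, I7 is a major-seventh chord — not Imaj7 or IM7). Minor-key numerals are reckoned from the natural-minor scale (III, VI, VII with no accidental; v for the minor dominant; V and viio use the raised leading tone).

Stacked in thirds the chord is B-D-F#-A: a minor seventh chord on B.
In B minor, B is the tonic; the diatonic minor seventh chord there is i7.

i7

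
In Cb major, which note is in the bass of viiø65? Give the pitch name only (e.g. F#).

Db

viiø in Cb major has root Bb; the chord is Bb-Db-Fb-Ab.
The figure 65 means first inversion — the third is in the bass.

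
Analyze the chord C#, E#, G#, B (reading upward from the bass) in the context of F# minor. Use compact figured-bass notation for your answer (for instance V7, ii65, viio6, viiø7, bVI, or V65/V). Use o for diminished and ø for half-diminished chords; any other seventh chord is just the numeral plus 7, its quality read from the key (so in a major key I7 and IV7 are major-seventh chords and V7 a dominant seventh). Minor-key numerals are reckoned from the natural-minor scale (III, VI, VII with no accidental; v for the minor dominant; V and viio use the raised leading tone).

V7

Stacked in thirds the chord is C#-E#-G#-B: a dominant seventh chord on C#.
In F# minor, C# is the dominant; the diatonic dominant seventh chord there is V7.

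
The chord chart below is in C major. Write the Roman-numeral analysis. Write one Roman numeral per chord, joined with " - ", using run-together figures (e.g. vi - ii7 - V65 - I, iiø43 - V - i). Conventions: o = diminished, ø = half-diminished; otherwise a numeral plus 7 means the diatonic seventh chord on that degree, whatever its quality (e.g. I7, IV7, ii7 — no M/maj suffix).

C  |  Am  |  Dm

I - vi - ii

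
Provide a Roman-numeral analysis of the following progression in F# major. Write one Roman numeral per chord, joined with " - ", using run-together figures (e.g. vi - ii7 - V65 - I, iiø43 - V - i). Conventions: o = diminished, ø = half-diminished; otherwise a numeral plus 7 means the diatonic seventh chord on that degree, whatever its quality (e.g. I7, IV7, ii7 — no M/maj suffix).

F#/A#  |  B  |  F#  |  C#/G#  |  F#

F#/A#: major triad on F# = scale degree 1 → I6.
B: major triad on B = scale degree 4 → IV.
F#: major triad on F# = scale degree 1 → I.
C#/G#: root C# is the dominant; major triad there is V64.
F#: root F# is the tonic; major triad there is I.

I6 - IV - I - V64 - I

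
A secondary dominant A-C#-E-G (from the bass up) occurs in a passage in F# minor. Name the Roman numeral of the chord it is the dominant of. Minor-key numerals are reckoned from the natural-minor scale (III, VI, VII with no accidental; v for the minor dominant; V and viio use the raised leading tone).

VI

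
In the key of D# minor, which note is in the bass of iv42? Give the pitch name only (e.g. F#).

iv in D# minor has root G#; the chord is G#-B-D#-F#.
The figure 42 means third inversion — the seventh is in the bass.

F#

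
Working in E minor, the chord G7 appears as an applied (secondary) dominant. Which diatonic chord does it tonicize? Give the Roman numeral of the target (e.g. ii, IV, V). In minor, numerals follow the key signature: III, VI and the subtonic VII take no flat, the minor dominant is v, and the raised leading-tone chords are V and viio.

VI

The chord is a dominant seventh chord on G.
A dominant resolves down a perfect fifth: G → C. In E minor, C is scale degree 6, i.e. VI.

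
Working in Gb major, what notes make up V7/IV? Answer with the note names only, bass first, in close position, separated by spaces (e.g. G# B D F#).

Gb Bb Db Fb

The slash means an applied dominant: we want the dominant of IV. In Gb major, IV is Cb major, and its dominant is built on Gb.
Building a dominant seventh chord on Gb gives Gb-Bb-Db-Fb.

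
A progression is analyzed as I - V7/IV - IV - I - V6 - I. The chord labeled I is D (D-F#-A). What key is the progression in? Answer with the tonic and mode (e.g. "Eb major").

D major

The chord D is a major triad rooted on D; its label is I.
If D is scale degree 1 and the mode makes that degree carry a major triad, the tonic is D and the mode is major.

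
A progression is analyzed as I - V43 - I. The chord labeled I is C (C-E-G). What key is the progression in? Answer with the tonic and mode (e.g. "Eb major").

I is given as C-E-G — a major triad with root C.
If C is scale degree 1 and the mode makes that degree carry a major triad, the tonic is C and the mode is major.

C major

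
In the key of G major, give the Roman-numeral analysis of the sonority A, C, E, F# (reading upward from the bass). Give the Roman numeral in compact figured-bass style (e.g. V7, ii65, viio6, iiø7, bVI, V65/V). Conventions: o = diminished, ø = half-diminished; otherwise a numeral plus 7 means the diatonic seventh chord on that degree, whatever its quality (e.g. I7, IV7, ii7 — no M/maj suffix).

viiø65

Stacked in thirds the chord is F#-A-C-E: a half-diminished seventh chord on F#.
F# is scale degree 7 in G major, and a half-diminished seventh chord on that degree is written viiø7.
With A in the bass the chord is in first inversion, so the figured bass is 65.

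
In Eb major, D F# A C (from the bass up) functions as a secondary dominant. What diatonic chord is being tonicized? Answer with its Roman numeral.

The chord is a dominant seventh chord on D.
A dominant resolves down a perfect fifth: D → G. In Eb major, G is scale degree 3, i.e. iii.

iii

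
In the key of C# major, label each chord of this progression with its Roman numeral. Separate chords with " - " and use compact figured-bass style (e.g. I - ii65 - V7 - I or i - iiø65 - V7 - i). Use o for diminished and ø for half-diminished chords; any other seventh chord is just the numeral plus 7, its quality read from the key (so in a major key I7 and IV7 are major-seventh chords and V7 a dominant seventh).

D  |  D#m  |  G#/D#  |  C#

bII - ii - V64 - I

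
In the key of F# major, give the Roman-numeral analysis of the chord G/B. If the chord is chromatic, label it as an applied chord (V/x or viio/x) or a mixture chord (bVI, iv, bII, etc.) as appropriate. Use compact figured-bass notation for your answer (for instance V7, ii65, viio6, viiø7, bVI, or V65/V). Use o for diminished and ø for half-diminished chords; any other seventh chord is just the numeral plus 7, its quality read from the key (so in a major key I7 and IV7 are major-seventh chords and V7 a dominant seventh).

The pitches G-B-D form a major triad rooted on G.
G is the lowered second degree of F# major (diatonic 2 would be G#). This is the Neapolitan sixth — a major triad on the lowered second degree, here in its customary first inversion.
With B in the bass the chord is in first inversion, so the figured bass is 6.

bII6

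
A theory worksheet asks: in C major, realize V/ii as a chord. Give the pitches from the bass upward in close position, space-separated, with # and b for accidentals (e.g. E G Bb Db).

A C# E

V/ii is a secondary dominant — the dominant triad of ii. ii in C major is D, so the applied chord's root is A, a perfect fifth above.
Building a major triad on A gives A-C#-E.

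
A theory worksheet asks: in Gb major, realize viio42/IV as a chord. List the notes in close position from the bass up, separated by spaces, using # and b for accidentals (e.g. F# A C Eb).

The slash marks an applied leading-tone chord: viio of IV. In Gb major, IV is Cb, so the leading tone to it is Bb, a half step below.
Building a fully diminished seventh chord on Bb gives Bb-Db-Fb-Abb.
With the 42 figure the chord is in third inversion; from the bass Abb upward in close position it reads Abb-Bb-Db-Fb.

Abb Bb Db Fb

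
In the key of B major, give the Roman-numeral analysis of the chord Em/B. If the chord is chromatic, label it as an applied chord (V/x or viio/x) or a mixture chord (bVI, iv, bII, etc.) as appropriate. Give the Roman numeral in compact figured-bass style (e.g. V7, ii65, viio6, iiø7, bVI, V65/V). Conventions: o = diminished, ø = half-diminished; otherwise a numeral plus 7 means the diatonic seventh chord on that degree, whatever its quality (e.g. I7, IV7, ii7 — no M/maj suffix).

Stacked in thirds the chord is E-G-B: a minor triad on E.
E is the fourth degree of B major. This is the minor subdominant, borrowed from the parallel minor.
With B in the bass the chord is in second inversion, so the figured bass is 64.

iv64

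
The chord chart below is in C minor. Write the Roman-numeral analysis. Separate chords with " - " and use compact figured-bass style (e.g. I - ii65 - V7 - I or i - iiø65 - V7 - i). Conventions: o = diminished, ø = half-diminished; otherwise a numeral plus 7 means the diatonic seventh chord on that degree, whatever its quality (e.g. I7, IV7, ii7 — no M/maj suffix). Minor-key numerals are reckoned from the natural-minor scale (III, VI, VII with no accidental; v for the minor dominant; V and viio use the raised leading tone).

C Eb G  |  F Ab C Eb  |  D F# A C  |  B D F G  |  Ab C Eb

C-Eb-G has root C, degree 1 in C minor, so i.
F-Ab-C-Eb: minor seventh chord on F = scale degree 4 → iv7.
D-F#-A-C is the secondary dominant of V (dominant seventh chord on D): V7/V.
B-D-F-G: dominant seventh chord on G = scale degree 5 → V65.
Ab-C-Eb: major triad on Ab = scale degree 6 → VI.

i - iv7 - V7/V - V65 - VI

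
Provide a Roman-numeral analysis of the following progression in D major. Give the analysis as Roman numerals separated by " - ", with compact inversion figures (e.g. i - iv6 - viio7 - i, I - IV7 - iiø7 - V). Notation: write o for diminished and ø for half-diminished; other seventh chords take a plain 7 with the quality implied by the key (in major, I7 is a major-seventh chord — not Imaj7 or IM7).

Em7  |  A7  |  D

Em7: minor seventh chord on E = scale degree 2 → ii7.
A7: root A is the dominant; dominant seventh chord there is V7.
D: root D is the tonic; major triad there is I.

ii7 - V7 - I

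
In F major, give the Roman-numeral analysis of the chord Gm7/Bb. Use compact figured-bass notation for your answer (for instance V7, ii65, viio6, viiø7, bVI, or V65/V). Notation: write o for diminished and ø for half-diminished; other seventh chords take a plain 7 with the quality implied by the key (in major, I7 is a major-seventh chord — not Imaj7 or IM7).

ii65

Stacked in thirds the chord is G-Bb-D-F: a minor seventh chord on G.
G is scale degree 2 in F major, and a minor seventh chord on that degree is written ii7.
With Bb in the bass the chord is in first inversion, so the figured bass is 65.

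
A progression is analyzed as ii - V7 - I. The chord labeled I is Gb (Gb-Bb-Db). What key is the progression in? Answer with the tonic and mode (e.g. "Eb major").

Gb major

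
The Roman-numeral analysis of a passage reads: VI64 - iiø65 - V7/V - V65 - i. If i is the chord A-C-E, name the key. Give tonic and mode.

A minor

The chord Am is a minor triad rooted on A; its label is i.
If A is scale degree 1 and the mode makes that degree carry a minor triad, the tonic is A and the mode is minor.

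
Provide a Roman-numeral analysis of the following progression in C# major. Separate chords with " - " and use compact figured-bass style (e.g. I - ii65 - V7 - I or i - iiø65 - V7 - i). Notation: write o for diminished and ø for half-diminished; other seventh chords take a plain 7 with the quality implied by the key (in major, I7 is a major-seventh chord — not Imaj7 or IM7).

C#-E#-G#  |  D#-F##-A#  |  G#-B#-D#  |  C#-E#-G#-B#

I - V/V - V - I7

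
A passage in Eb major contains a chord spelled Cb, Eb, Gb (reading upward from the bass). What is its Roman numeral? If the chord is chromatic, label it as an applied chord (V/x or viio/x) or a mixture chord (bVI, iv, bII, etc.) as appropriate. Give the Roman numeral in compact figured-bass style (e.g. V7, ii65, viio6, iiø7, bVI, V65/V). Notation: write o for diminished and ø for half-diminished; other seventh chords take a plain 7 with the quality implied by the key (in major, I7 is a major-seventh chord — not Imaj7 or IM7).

Stacked in thirds the chord is Cb-Eb-Gb: a major triad on Cb.
Cb is the lowered sixth degree of Eb major (diatonic 6 would be C). This is a major triad on the lowered sixth degree, borrowed from the parallel minor.

bVI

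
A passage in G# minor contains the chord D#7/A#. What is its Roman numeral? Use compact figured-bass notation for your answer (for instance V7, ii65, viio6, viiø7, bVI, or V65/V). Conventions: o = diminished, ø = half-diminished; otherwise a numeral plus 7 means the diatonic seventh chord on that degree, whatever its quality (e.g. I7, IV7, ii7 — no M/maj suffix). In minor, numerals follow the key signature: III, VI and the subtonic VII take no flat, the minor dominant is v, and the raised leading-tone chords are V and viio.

Stacked in thirds the chord is D#-F##-A#-C#: a dominant seventh chord on D#.
D# is scale degree 5 in G# minor, and a dominant seventh chord on that degree is written V7.
With A# in the bass the chord is in second inversion, so the figured bass is 43.

V43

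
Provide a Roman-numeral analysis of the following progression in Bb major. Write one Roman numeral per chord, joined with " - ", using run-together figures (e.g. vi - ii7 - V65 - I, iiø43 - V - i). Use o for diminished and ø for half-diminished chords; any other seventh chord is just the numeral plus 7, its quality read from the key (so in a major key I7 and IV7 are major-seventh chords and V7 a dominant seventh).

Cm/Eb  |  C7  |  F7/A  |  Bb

ii6 - V7/V - V65 - I

Cm/Eb: minor triad on C = scale degree 2 → ii6.
C7: chromatic; C is V of V, so V7/V.
F7/A: root F is the dominant; dominant seventh chord there is V65.
Bb has root Bb, degree 1 in Bb major, so I.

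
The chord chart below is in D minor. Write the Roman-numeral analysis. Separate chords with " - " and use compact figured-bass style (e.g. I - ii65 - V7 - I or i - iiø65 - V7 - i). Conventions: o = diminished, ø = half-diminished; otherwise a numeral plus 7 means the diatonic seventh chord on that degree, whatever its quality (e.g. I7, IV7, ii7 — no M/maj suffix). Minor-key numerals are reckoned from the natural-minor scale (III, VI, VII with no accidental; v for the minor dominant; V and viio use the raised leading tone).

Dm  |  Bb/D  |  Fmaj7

i - VI6 - III7

Dm: minor triad on D = scale degree 1 → i.
Bb/D: root Bb is the submediant; major triad there is VI6.
Fmaj7 has root F, degree 3 in D minor, so III7.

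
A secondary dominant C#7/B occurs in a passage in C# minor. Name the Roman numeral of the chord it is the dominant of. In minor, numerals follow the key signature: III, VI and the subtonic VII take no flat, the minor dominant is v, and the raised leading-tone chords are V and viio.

iv

The chord is a dominant seventh chord on C#.
A dominant resolves down a perfect fifth: C# → F#. In C# minor, F# is scale degree 4, i.e. iv.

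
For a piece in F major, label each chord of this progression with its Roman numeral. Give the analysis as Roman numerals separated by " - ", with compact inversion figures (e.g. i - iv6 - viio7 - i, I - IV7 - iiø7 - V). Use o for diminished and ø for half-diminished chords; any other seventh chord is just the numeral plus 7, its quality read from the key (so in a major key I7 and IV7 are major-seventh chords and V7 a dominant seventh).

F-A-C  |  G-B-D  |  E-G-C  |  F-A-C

F-A-C: root F is the tonic; major triad there is I.
G-B-D is the secondary dominant of V (major triad on G): V/V.
E-G-C: root C is the dominant; major triad there is V6.
F-A-C: root F is the tonic; major triad there is I.

I - V/V - V6 - I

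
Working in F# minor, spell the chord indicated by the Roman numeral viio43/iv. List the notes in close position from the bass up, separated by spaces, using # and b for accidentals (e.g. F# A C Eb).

E G A# C#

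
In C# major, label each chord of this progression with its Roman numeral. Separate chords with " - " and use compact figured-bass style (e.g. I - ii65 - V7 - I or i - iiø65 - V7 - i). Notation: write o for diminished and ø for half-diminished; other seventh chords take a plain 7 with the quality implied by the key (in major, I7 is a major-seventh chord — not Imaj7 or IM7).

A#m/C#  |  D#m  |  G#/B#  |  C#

vi6 - ii - V6 - I

A#m/C# has root A#, degree 6 in C# major, so vi6.
D#m has root D#, degree 2 in C# major, so ii.
G#/B#: major triad on G# = scale degree 5 → V6.
C#: root C# is the tonic; major triad there is I.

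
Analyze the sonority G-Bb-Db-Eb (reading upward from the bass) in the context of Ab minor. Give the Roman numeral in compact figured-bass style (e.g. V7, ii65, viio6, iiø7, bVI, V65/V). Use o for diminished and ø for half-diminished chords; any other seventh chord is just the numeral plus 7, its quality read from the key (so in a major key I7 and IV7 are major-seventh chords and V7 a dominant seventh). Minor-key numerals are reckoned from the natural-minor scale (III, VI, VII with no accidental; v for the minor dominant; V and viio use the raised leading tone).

V65

Stacked in thirds the chord is Eb-G-Bb-Db: a dominant seventh chord on Eb.
In Ab minor, Eb is the dominant; the diatonic dominant seventh chord there is V7.
With G in the bass the chord is in first inversion, so the figured bass is 65.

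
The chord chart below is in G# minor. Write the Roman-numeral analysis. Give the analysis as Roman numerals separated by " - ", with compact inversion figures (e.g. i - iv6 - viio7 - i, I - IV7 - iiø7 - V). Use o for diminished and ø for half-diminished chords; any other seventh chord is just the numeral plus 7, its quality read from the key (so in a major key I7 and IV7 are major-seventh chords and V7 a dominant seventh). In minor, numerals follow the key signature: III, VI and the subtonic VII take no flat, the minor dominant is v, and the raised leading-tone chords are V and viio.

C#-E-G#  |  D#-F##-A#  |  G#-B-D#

iv - V - i

C#-E-G# has root C#, degree 4 in G# minor, so iv.
D#-F##-A#: major triad on D# = scale degree 5 → V.
G#-B-D#: minor triad on G# = scale degree 1 → i.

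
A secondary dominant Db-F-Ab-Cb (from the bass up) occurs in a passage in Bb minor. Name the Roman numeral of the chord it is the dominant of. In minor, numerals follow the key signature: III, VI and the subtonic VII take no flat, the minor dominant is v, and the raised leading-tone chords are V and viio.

VI

The chord is a dominant seventh chord on Db.
A dominant resolves down a perfect fifth: Db → Gb. In Bb minor, Gb is scale degree 6, i.e. VI.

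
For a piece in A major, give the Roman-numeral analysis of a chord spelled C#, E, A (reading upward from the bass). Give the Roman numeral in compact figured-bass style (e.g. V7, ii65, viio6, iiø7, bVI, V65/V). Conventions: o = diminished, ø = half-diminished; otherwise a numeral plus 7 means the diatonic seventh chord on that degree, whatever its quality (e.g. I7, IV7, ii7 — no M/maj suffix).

Stacked in thirds the chord is A-C#-E: a major triad on A.
In A major, A is the tonic; the diatonic major triad there is I.
With C# in the bass the chord is in first inversion, so the figured bass is 6.

I6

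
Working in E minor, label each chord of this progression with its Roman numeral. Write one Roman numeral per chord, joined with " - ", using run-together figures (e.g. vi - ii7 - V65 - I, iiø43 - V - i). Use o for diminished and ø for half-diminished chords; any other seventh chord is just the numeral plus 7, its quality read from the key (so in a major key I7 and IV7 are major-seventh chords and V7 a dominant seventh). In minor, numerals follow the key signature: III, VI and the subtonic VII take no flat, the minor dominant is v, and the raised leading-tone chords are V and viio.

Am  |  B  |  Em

iv - V - i

Am: minor triad on A = scale degree 4 → iv.
B has root B, degree 5 in E minor, so V.
Em: minor triad on E = scale degree 1 → i.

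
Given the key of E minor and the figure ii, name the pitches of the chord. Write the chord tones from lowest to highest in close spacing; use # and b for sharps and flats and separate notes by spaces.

Scale degree 2 in E minor is F#; here the chord built on it is altered to a minor triad. ii is the minor supertonic, borrowed from the parallel major (the Dorian ii).
So the chord is F#-A-C#.

F# A C#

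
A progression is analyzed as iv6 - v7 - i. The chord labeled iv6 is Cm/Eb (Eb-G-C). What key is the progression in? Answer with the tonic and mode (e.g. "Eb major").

The anchor chord is a minor triad on C, labeled iv6.
Counting down 3 scale steps from C places the tonic on G; a minor triad on degree 4 is diatonic only in minor.

G minor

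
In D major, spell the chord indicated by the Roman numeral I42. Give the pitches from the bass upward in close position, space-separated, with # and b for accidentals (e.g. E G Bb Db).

C# D F# A

In D major, the tonic is D, and the diatonic chord built there is a major seventh chord.
Stacking thirds from D gives D-F#-A-C#.
With the 42 figure the chord is in third inversion; from the bass C# upward in close position it reads C#-D-F#-A.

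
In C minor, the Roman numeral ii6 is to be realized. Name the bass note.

F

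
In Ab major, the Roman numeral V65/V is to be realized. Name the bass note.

D

The applied chord V65/V is rooted on Bb: Bb-D-F-Ab.
The figure 65 means first inversion — the third is in the bass.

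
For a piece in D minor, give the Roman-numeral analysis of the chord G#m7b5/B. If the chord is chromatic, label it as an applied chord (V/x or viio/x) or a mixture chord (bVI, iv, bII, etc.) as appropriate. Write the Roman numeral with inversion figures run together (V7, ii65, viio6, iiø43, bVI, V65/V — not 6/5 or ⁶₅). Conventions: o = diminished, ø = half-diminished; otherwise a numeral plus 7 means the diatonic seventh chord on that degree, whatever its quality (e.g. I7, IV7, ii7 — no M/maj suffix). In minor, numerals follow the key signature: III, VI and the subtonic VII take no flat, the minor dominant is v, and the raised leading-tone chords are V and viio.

viiø65/V

Stacked in thirds the chord is G#-B-D-F#: a half-diminished seventh chord on G#.
G# sits a half step below A (V in D minor); a diminished chord there is the applied leading-tone chord of V.
With B in the bass the chord is in first inversion, so the figured bass is 65.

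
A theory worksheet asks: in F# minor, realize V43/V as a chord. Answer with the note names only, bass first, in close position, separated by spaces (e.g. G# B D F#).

The slash means an applied dominant: we want the dominant of V. In F# minor, V is C# major, and its dominant is built on G#.
Building a dominant seventh chord on G# gives G#-B#-D#-F#.
With the 43 figure the chord is in second inversion; from the bass D# upward in close position it reads D#-F#-G#-B#.

D# F# G# B#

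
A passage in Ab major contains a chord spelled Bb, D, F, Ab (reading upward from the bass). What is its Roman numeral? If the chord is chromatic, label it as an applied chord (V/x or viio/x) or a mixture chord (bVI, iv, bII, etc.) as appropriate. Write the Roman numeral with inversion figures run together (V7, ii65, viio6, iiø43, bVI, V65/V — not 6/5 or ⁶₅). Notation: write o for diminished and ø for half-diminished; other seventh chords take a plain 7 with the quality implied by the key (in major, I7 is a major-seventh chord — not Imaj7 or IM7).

V7/V

The pitches Bb-D-F-Ab form a dominant seventh chord rooted on Bb.
Bb is not a diatonic chord root with this quality in Ab major, but it lies a perfect fifth above Eb (V), so the chord functions as an applied dominant of V.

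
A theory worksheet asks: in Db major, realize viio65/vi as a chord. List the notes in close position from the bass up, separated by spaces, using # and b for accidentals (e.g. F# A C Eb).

viio65/vi is a secondary leading-tone chord. The target vi is Bb in Db major; the applied chord is rooted a semitone below, on A.
Building a fully diminished seventh chord on A gives A-C-Eb-Gb.
With the 65 figure the chord is in first inversion; from the bass C upward in close position it reads C-Eb-Gb-A.

C Eb Gb A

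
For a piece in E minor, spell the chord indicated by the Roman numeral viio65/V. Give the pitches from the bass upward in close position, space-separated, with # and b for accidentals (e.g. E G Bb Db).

C# E G A#

viio65/V is a secondary leading-tone chord. The target V is B in E minor; the applied chord is rooted a semitone below, on A#.
Building a fully diminished seventh chord on A# gives A#-C#-E-G.
With the 65 figure the chord is in first inversion; from the bass C# upward in close position it reads C#-E-G-A#.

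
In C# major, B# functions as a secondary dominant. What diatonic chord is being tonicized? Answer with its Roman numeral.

iii

The chord is a major triad on B#.
A dominant resolves down a perfect fifth: B# → E#. In C# major, E# is scale degree 3, i.e. iii.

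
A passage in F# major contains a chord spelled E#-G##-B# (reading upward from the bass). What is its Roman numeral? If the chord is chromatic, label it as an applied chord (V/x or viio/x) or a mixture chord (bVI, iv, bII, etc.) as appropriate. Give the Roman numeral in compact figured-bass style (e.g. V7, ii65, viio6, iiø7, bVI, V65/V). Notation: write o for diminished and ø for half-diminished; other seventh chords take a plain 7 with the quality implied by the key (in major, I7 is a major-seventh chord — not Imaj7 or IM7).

V/iii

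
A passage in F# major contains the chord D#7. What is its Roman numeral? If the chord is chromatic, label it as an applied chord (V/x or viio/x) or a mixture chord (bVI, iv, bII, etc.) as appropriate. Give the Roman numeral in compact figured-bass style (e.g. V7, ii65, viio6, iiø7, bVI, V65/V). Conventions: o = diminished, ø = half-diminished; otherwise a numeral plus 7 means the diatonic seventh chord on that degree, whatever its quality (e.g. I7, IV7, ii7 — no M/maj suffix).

V7/ii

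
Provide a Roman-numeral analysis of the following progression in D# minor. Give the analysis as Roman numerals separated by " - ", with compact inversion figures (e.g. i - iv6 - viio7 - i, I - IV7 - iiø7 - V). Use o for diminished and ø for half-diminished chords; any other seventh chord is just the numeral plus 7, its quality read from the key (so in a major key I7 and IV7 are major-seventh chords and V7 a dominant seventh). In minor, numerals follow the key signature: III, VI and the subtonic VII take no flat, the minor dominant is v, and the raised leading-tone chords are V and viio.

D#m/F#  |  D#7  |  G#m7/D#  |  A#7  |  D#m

i6 - V7/iv - iv43 - V7 - i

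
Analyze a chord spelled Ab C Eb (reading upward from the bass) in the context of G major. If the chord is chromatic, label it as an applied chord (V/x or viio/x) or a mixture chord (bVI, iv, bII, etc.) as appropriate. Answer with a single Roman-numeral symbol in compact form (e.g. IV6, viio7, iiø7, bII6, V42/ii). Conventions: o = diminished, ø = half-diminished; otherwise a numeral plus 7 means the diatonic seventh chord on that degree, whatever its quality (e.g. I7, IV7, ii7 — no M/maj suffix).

The pitches Ab-C-Eb form a major triad rooted on Ab.
Ab is the lowered second degree of G major (diatonic 2 would be A). This is the Neapolitan chord — a major triad on the lowered second degree.

bII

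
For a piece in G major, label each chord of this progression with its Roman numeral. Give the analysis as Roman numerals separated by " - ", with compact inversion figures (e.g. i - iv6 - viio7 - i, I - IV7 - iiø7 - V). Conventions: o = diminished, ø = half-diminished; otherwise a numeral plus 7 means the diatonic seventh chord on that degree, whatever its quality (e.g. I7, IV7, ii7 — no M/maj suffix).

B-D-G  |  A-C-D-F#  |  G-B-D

I6 - V43 - I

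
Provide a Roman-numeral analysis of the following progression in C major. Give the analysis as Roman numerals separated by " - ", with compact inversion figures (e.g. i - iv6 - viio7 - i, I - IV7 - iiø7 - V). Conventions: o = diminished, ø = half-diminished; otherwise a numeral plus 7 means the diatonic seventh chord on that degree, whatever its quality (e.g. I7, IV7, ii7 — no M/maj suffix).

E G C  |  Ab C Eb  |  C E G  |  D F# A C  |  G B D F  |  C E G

I6 - bVI - I - V7/V - V7 - I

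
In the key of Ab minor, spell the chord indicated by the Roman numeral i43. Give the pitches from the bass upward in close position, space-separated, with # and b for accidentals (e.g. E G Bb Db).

Eb Gb Ab Cb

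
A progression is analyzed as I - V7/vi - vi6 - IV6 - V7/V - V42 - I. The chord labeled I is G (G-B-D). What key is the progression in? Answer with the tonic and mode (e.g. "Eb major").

I is given as G-B-D — a major triad with root G.
If G is scale degree 1 and the mode makes that degree carry a major triad, the tonic is G and the mode is major.

G major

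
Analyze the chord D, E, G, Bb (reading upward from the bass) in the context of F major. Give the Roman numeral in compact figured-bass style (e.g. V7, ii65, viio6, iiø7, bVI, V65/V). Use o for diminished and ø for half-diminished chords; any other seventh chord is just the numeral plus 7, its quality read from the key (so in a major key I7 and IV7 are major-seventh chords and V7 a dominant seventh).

viiø42

The pitches E-G-Bb-D form a half-diminished seventh chord rooted on E.
E is scale degree 7 in F major, and a half-diminished seventh chord on that degree is written viiø7.
With D in the bass the chord is in third inversion, so the figured bass is 42.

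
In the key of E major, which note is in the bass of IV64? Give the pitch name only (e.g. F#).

E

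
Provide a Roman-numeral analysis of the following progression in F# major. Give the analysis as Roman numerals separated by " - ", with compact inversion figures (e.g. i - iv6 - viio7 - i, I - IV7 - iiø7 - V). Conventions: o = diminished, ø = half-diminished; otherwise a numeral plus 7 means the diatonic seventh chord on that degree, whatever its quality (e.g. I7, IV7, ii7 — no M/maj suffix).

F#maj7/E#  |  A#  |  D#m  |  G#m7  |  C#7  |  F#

I42 - V/vi - vi - ii7 - V7 - I

F#maj7/E# has root F#, degree 1 in F# major, so I42.
A#: chromatic; A# is V of vi, so V/vi.
D#m has root D#, degree 6 in F# major, so vi.
G#m7 has root G#, degree 2 in F# major, so ii7.
C#7 has root C#, degree 5 in F# major, so V7.
F#: root F# is the tonic; major triad there is I.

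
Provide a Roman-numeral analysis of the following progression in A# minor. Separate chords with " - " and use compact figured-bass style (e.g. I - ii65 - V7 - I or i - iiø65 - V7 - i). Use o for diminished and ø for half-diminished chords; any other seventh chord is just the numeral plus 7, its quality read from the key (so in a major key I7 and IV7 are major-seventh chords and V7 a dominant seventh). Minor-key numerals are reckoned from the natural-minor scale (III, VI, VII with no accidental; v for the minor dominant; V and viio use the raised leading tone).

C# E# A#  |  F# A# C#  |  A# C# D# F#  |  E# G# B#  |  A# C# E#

i6 - VI - iv43 - v - i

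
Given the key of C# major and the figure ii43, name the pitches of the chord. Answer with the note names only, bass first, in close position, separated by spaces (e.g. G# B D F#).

A# C# D# F#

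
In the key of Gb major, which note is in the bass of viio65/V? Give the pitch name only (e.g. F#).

The applied chord viio65/V is rooted on C: C-Eb-Gb-Bbb.
The figure 65 means first inversion — the third is in the bass.

Eb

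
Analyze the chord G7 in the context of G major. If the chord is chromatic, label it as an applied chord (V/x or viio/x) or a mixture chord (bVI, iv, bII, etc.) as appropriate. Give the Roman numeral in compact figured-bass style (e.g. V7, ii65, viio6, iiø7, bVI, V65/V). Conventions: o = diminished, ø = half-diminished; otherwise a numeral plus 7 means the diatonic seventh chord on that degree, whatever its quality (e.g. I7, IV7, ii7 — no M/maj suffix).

V7/IV

Stacked in thirds the chord is G-B-D-F: a dominant seventh chord on G.
G is not a diatonic chord root with this quality in G major, but it lies a perfect fifth above C (IV), so the chord functions as an applied dominant of IV.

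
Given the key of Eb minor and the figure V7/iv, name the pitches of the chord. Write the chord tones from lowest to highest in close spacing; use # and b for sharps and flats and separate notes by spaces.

Eb G Bb Db

The slash means an applied dominant: we want the dominant of iv. In Eb minor, iv is Ab minor, and its dominant is built on Eb.
Building a dominant seventh chord on Eb gives Eb-G-Bb-Db.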